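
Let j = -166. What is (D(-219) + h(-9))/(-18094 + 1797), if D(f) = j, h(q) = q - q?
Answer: 166/16297 ≈ 0.010186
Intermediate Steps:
h(q) = 0
D(f) = -166
(D(-219) + h(-9))/(-18094 + 1797) = (-166 + 0)/(-18094 + 1797) = -166/(-16297) = -166*(-1/16297) = 166/16297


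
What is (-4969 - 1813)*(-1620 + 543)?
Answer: 7304214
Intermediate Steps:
(-4969 - 1813)*(-1620 + 543) = -6782*(-1077) = 7304214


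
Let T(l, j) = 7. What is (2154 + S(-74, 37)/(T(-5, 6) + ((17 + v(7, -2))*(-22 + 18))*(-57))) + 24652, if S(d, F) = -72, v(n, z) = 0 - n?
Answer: 61305250/2287 ≈ 26806.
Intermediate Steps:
v(n, z) = -n
(2154 + S(-74, 37)/(T(-5, 6) + ((17 + v(7, -2))*(-22 + 18))*(-57))) + 24652 = (2154 - 72/(7 + ((17 - 1*7)*(-22 + 18))*(-57))) + 24652 = (2154 - 72/(7 + ((17 - 7)*(-4))*(-57))) + 24652 = (2154 - 72/(7 + (10*(-4))*(-57))) + 24652 = (2154 - 72/(7 - 40*(-57))) + 24652 = (2154 - 72/(7 + 2280)) + 24652 = (2154 - 72/2287) + 24652 = 4926126/2287 + 24652 = 61305250/2287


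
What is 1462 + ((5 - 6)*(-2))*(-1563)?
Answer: -1664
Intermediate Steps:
1462 + ((5 - 6)*(-2))*(-1563) = 1462 - 1*(-2)*(-1563) = 1462 + 2*(-1563) = 1462 - 3126 = -1664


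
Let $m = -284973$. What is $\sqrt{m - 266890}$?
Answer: $i \sqrt{551863} \approx 742.88 i$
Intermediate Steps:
$\sqrt{m - 266890} = \sqrt{-284973 - 266890} = \sqrt{-551863} = i \sqrt{551863}$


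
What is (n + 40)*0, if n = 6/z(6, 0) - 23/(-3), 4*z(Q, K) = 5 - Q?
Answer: 0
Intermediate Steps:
z(Q, K) = 5/4 - Q/4 (z(Q, K) = (5 - Q)/4 = 5/4 - Q/4)
n = -49/3 (n = 6/(5/4 - 1/4*6) - 23/(-3) = 6/(5/4 - 3/2) - 23*(-1/3) = 6/(-1/4) + 23/3 = 6*(-4) + 23/3 = -24 + 23/3 = -49/3 ≈ -16.333)
(n + 40)*0 = (-49/3 + 40)*0 = (71/3)*0 = 0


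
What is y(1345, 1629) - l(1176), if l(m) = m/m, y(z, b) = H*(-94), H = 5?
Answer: -471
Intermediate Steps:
y(z, b) = -470 (y(z, b) = 5*(-94) = -470)
l(m) = 1
y(1345, 1629) - l(1176) = -470 - 1*1 = -470 - 1 = -471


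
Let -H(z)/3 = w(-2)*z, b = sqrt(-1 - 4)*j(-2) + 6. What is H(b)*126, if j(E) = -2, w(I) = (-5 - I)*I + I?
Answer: -9072 + 3024*I*sqrt(5) ≈ -9072.0 + 6761.9*I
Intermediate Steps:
w(I) = I + I*(-5 - I) (w(I) = I*(-5 - I) + I = I + I*(-5 - I))
b = 6 - 2*I*sqrt(5) (b = sqrt(-1 - 4)*(-2) + 6 = sqrt(-5)*(-2) + 6 = (I*sqrt(5))*(-2) + 6 = -2*I*sqrt(5) + 6 = 6 - 2*I*sqrt(5) ≈ 6.0 - 4.4721*I)
H(z) = -12*z (H(z) = -3*(-1*(-2)*(4 - 2))*z = -3*(-1*(-2)*2)*z = -12*z)
H(b)*126 = -12*(6 - 2*I*sqrt(5))*126 = (-72 + 24*I*sqrt(5))*126 = -9072 + 3024*I*sqrt(5)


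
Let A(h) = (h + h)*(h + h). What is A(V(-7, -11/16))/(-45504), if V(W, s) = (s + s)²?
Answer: -14641/46596096 ≈ -0.00031421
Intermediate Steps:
V(W, s) = 4*s² (V(W, s) = (2*s)² = 4*s²)
A(h) = 4*h² (A(h) = (2*h)*(2*h) = 4*h²)
A(V(-7, -11/16))/(-45504) = (4*(4*(-11/16)²)²)/(-45504) = (4*(4*(-11*1/16)²)²)*(-1/45504) = (4*(4*(-11/16)²)²)*(-1/45504) = (4*(4*(121/256))²)*(-1/45504) = (4*(121/64)²)*(-1/45504) = (4*(14641/4096))*(-1/45504) = (14641/1024)*(-1/45504) = -14641/46596096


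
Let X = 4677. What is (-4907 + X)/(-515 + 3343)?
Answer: -115/1414 ≈ -0.081330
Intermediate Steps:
(-4907 + X)/(-515 + 3343) = (-4907 + 4677)/(-515 + 3343) = -230/2828 = -230*1/2828 = -115/1414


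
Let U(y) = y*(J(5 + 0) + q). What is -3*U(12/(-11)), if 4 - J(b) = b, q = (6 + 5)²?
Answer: 4320/11 ≈ 392.73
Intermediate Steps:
q = 121 (q = 11² = 121)
J(b) = 4 - b
U(y) = 120*y (U(y) = y*((4 - (5 + 0)) + 121) = y*((4 - 1*5) + 121) = y*((4 - 5) + 121) = y*(-1 + 121) = y*120 = 120*y)
-3*U(12/(-11)) = -360*12/(-11) = -360*12*(-1/11) = -360*(-12)/11 = -3*(-1440/11) = 4320/11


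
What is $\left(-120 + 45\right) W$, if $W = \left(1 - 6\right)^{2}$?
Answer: $-1875$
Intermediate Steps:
$W = 25$ ($W = \left(-5\right)^{2} = 25$)
$\left(-120 + 45\right) W = \left(-120 + 45\right) 25 = \left(-75\right) 25 = -1875$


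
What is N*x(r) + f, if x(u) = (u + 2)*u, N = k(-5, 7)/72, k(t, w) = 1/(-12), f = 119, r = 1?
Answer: 34271/288 ≈ 119.00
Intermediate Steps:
k(t, w) = -1/12
N = -1/864 (N = -1/12/72 = -1/12*1/72 = -1/864 ≈ -0.0011574)
x(u) = u*(2 + u) (x(u) = (2 + u)*u = u*(2 + u))
N*x(r) + f = -(2 + 1)/864 + 119 = -3/864 + 119 = -1/864*3 + 119 = -1/288 + 119 = 34271/288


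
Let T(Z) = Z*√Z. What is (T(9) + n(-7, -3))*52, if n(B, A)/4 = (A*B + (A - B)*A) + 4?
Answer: 4108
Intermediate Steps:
T(Z) = Z^(3/2)
n(B, A) = 16 + 4*A*B + 4*A*(A - B) (n(B, A) = 4*((A*B + (A - B)*A) + 4) = 4*((A*B + A*(A - B)) + 4) = 4*(4 + A*B + A*(A - B)) = 16 + 4*A*B + 4*A*(A - B))
(T(9) + n(-7, -3))*52 = (9^(3/2) + (16 + 4*(-3)²))*52 = (27 + (16 + 4*9))*52 = (27 + (16 + 36))*52 = (27 + 52)*52 = 79*52 = 4108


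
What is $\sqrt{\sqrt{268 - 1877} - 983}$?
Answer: $\sqrt{-983 + i \sqrt{1609}} \approx 0.63956 + 31.359 i$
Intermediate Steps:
$\sqrt{\sqrt{268 - 1877} - 983} = \sqrt{\sqrt{-1609} - 983} = \sqrt{i \sqrt{1609} - 983} = \sqrt{-983 + i \sqrt{1609}}$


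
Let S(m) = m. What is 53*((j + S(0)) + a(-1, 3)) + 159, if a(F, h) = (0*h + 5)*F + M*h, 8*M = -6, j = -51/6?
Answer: -2703/4 ≈ -675.75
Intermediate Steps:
j = -17/2 (j = -51*⅙ = -17/2 ≈ -8.5000)
M = -¾ (M = (⅛)*(-6) = -¾ ≈ -0.75000)
a(F, h) = 5*F - 3*h/4 (a(F, h) = (0*h + 5)*F - 3*h/4 = (0 + 5)*F - 3*h/4 = 5*F - 3*h/4)
53*((j + S(0)) + a(-1, 3)) + 159 = 53*((-17/2 + 0) + (5*(-1) - ¾*3)) + 159 = 53*(-17/2 + (-5 - 9/4)) + 159 = 53*(-17/2 - 29/4) + 159 = 53*(-63/4) + 159 = -3339/4 + 159 = -2703/4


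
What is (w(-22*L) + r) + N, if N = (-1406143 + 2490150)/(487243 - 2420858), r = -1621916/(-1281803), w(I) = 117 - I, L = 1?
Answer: 346260055272174/2478513507845 ≈ 139.70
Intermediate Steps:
r = 1621916/1281803 (r = -1621916*(-1/1281803) = 1621916/1281803 ≈ 1.2653)
N = -1084007/1933615 (N = 1084007/(-1933615) = 1084007*(-1/1933615) = -1084007/1933615 ≈ -0.56061)
(w(-22*L) + r) + N = ((117 - (-22)) + 1621916/1281803) - 1084007/1933615 = ((117 - 1*(-22)) + 1621916/1281803) - 1084007/1933615 = ((117 + 22) + 1621916/1281803) - 1084007/1933615 = (139 + 1621916/1281803) - 1084007/1933615 = 179792533/1281803 - 1084007/1933615 = 346260055272174/2478513507845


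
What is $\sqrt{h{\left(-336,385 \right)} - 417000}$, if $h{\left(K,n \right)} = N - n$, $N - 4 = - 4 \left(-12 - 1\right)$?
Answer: $11 i \sqrt{3449} \approx 646.01 i$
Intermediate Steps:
$N = 56$ ($N = 4 - 4 \left(-12 - 1\right) = 4 - -52 = 4 + 52 = 56$)
$h{\left(K,n \right)} = 56 - n$
$\sqrt{h{\left(-336,385 \right)} - 417000} = \sqrt{\left(56 - 385\right) - 417000} = \sqrt{-329 - 417000} = \sqrt{-417329} = 11 i \sqrt{3449}$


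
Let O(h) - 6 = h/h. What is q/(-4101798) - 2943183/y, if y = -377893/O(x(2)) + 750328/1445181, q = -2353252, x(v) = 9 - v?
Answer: 61706095480194996001/1120033949800521963 ≈ 55.093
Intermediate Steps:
O(h) = 7 (O(h) = 6 + h/h = 6 + 1 = 7)
y = -546118531337/10116267 (y = -377893/7 + 750328/1445181 = -546118531337/10116267 ≈ -53984.)
q/(-4101798) - 2943183/y = -2353252/(-4101798) - 2943183/(-546118531337/10116267) = -2353252*(-1/4101798) - 2943183*(-10116267/546118531337) = 1176626/2050899 + 29774025057861/546118531337 = 61706095480194996001/1120033949800521963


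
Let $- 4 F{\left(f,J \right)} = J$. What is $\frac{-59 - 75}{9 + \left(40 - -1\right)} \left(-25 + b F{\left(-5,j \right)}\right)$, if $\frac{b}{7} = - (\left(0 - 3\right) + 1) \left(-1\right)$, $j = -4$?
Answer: $\frac{2613}{25} \approx 104.52$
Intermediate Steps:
$F{\left(f,J \right)} = - \frac{J}{4}$
$b = -14$ ($b = 7 - (\left(0 - 3\right) + 1) \left(-1\right) = 7 - (-3 + 1) \left(-1\right) = 7 \left(-1\right) \left(-2\right) \left(-1\right) = 7 \cdot 2 \left(-1\right) = 7 \left(-2\right) = -14$)
$\frac{-59 - 75}{9 + \left(40 - -1\right)} \left(-25 + b F{\left(-5,j \right)}\right) = \frac{-59 - 75}{9 + \left(40 - -1\right)} \left(-25 - 14 \left(\left(- \frac{1}{4}\right) \left(-4\right)\right)\right) = - \frac{134}{9 + \left(40 + 1\right)} \left(-25 - 14\right) = - \frac{134}{9 + 41} \left(-25 - 14\right) = - \frac{134}{50} \left(-39\right) = \left(-134\right) \frac{1}{50} \left(-39\right) = \left(- \frac{67}{25}\right) \left(-39\right) = \frac{2613}{25}$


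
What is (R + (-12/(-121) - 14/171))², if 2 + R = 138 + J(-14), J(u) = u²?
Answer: 47193739852900/428117481 ≈ 1.1024e+5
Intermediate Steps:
R = 332 (R = -2 + (138 + (-14)²) = -2 + (138 + 196) = -2 + 334 = 332)
(R + (-12/(-121) - 14/171))² = (332 + (-12/(-121) - 14/171))² = (332 + (-12*(-1/121) - 14*1/171))² = (332 + (12/121 - 14/171))² = (332 + 358/20691)² = (6869770/20691)² = 47193739852900/428117481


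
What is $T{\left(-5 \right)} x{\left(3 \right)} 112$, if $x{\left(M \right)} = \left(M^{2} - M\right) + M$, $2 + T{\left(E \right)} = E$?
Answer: $-7056$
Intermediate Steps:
$T{\left(E \right)} = -2 + E$
$x{\left(M \right)} = M^{2}$
$T{\left(-5 \right)} x{\left(3 \right)} 112 = \left(-2 - 5\right) 3^{2} \cdot 112 = \left(-7\right) 9 \cdot 112 = \left(-63\right) 112 = -7056$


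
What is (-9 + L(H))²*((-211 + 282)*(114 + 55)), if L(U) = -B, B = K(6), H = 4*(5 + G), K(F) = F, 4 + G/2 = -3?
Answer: 2699775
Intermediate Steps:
G = -14 (G = -8 + 2*(-3) = -8 - 6 = -14)
H = -36 (H = 4*(5 - 14) = 4*(-9) = -36)
B = 6
L(U) = -6 (L(U) = -1*6 = -6)
(-9 + L(H))²*((-211 + 282)*(114 + 55)) = (-9 - 6)²*((-211 + 282)*(114 + 55)) = (-15)²*(71*169) = 225*11999 = 2699775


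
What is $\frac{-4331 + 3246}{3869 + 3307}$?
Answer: $- \frac{1085}{7176} \approx -0.1512$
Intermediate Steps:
$\frac{-4331 + 3246}{3869 + 3307} = - \frac{1085}{7176}$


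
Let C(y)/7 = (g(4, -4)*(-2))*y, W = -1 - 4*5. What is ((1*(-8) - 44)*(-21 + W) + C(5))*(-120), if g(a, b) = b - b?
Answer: -262080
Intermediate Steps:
g(a, b) = 0
W = -21 (W = -1 - 20 = -21)
C(y) = 0 (C(y) = 7*((0*(-2))*y) = 7*(0*y) = 7*0 = 0)
((1*(-8) - 44)*(-21 + W) + C(5))*(-120) = ((1*(-8) - 44)*(-21 - 21) + 0)*(-120) = ((-8 - 44)*(-42) + 0)*(-120) = (-52*(-42) + 0)*(-120) = (2184 + 0)*(-120) = 2184*(-120) = -262080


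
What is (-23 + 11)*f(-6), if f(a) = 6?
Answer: -72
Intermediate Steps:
(-23 + 11)*f(-6) = (-23 + 11)*6 = -12*6 = -72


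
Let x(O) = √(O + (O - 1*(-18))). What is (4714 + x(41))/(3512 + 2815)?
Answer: 4724/6327 ≈ 0.74664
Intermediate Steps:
x(O) = √(18 + 2*O) (x(O) = √(O + (O + 18)) = √(O + (18 + O)) = √(18 + 2*O))
(4714 + x(41))/(3512 + 2815) = (4714 + √(18 + 2*41))/(3512 + 2815) = (4714 + √(18 + 82))/6327 = (4714 + √100)*(1/6327) = (4714 + 10)*(1/6327) = 4724*(1/6327) = 4724/6327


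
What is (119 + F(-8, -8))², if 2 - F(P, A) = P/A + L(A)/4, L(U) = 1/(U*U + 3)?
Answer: 1034201281/71824 ≈ 14399.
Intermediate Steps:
L(U) = 1/(3 + U²) (L(U) = 1/(U² + 3) = 1/(3 + U²))
F(P, A) = 2 - 1/(4*(3 + A²)) - P/A (F(P, A) = 2 - (P/A + 1/((3 + A²)*4)) = 2 - (P/A + (¼)/(3 + A²)) = 2 - (P/A + 1/(4*(3 + A²))) = 2 - (1/(4*(3 + A²)) + P/A) = 2 + (-1/(4*(3 + A²)) - P/A) = 2 - 1/(4*(3 + A²)) - P/A)
(119 + F(-8, -8))² = (119 + (2 - 1/(4*(3 + (-8)²)) - 1*(-8)/(-8)))² = (119 + (2 - 1/(4*(3 + 64)) - 1*(-8)*(-⅛)))² = (119 + (2 - ¼/67 - 1))² = (119 + (2 - ¼*1/67 - 1))² = (119 + (2 - 1/268 - 1))² = (119 + 267/268)² = (32159/268)² = 1034201281/71824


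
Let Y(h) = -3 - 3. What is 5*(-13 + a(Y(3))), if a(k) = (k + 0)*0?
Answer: -65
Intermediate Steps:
Y(h) = -6
a(k) = 0 (a(k) = k*0 = 0)
5*(-13 + a(Y(3))) = 5*(-13 + 0) = 5*(-13) = -65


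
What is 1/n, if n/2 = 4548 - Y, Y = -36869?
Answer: 1/82834 ≈ 1.2072e-5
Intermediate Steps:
n = 82834 (n = 2*(4548 - 1*(-36869)) = 2*(4548 + 36869) = 2*41417 = 82834)
1/n = 1/82834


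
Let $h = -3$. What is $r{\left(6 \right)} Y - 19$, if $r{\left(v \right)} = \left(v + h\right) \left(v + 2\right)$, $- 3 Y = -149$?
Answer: $1173$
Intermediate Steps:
$Y = \frac{149}{3}$ ($Y = \left(- \frac{1}{3}\right) \left(-149\right) = \frac{149}{3} \approx 49.667$)
$r{\left(v \right)} = \left(-3 + v\right) \left(2 + v\right)$ ($r{\left(v \right)} = \left(v - 3\right) \left(v + 2\right) = \left(-3 + v\right) \left(2 + v\right)$)
$r{\left(6 \right)} Y - 19 = \left(-6 + 6^{2} - 6\right) \frac{149}{3} - 19 = \left(-6 + 36 - 6\right) \frac{149}{3} - 19 = 24 \cdot \frac{149}{3} - 19 = 1192 - 19 = 1173$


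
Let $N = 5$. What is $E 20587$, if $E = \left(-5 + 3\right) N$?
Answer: $-205870$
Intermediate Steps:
$E = -10$ ($E = \left(-5 + 3\right) 5 = \left(-2\right) 5 = -10$)
$E 20587 = \left(-10\right) 20587 = -205870$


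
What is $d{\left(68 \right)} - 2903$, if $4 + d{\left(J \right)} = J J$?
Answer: $1717$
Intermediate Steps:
$d{\left(J \right)} = -4 + J^{2}$ ($d{\left(J \right)} = -4 + J J = -4 + J^{2}$)
$d{\left(68 \right)} - 2903 = \left(-4 + 68^{2}\right) - 2903 = \left(-4 + 4624\right) - 2903 = 4620 - 2903 = 1717$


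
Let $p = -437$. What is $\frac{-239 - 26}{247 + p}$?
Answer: $\frac{53}{38} \approx 1.3947$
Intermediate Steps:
$\frac{-239 - 26}{247 + p} = \frac{-239 - 26}{247 - 437} = - \frac{265}{-190} = \left(-265\right) \left(- \frac{1}{190}\right) = \frac{53}{38}$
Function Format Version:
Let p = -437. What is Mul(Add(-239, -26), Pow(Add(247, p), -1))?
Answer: Rational(53, 38) ≈ 1.3947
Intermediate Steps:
Mul(Add(-239, -26), Pow(Add(247, p), -1)) = Mul(Add(-239, -26), Pow(Add(247, -437), -1)) = Mul(-265, Pow(-190, -1)) = Mul(-265, Rational(-1, 190)) = Rational(53, 38)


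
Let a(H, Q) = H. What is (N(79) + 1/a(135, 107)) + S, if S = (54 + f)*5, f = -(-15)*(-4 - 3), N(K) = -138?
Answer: -53054/135 ≈ -392.99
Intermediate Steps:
f = -105 (f = -(-15)*(-7) = -3*35 = -105)
S = -255 (S = (54 - 105)*5 = -51*5 = -255)
(N(79) + 1/a(135, 107)) + S = (-138 + 1/135) - 255 = -18629/135 - 255 = -53054/135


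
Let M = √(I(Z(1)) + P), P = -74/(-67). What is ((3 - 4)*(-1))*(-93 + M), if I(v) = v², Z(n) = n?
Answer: -93 + √9447/67 ≈ -91.549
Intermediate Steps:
P = 74/67 (P = -74*(-1/67) = 74/67 ≈ 1.1045)
M = √9447/67 (M = √(1² + 74/67) = √(1 + 74/67) = √(141/67) = √9447/67 ≈ 1.4507)
((3 - 4)*(-1))*(-93 + M) = ((3 - 4)*(-1))*(-93 + √9447/67) = (-1*(-1))*(-93 + √9447/67) = 1*(-93 + √9447/67) = -93 + √9447/67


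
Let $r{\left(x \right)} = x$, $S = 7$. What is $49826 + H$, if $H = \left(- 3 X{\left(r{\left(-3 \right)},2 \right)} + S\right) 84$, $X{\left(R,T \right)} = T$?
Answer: $49910$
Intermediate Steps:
$H = 84$ ($H = \left(\left(-3\right) 2 + 7\right) 84 = \left(-6 + 7\right) 84 = 1 \cdot 84 = 84$)
$49826 + H = 49826 + 84 = 49910$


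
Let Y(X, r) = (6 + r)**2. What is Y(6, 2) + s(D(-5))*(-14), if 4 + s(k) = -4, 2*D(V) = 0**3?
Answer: 176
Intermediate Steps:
D(V) = 0 (D(V) = (1/2)*0**3 = (1/2)*0 = 0)
s(k) = -8 (s(k) = -4 - 4 = -8)
Y(6, 2) + s(D(-5))*(-14) = (6 + 2)**2 - 8*(-14) = 8**2 + 112 = 64 + 112 = 176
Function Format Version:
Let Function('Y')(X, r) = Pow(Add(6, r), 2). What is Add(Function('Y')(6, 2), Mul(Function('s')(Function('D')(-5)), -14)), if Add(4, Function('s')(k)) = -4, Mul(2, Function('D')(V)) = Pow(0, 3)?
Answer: 176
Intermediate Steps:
Function('D')(V) = 0 (Function('D')(V) = Mul(Rational(1, 2), Pow(0, 3)) = Mul(Rational(1, 2), 0) = 0)
Function('s')(k) = -8 (Function('s')(k) = Add(-4, -4) = -8)
Add(Function('Y')(6, 2), Mul(Function('s')(Function('D')(-5)), -14)) = Add(Pow(Add(6, 2), 2), Mul(-8, -14)) = Add(Pow(8, 2), 112) = Add(64, 112) = 176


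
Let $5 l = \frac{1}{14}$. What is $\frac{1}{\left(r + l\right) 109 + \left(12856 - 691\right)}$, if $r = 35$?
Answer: $\frac{70}{1118709} \approx 6.2572 \cdot 10^{-5}$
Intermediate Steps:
$l = \frac{1}{70}$ ($l = \frac{1}{5 \cdot 14} = \frac{1}{5} \cdot \frac{1}{14} = \frac{1}{70} \approx 0.014286$)
$\frac{1}{\left(r + l\right) 109 + \left(12856 - 691\right)} = \frac{1}{\left(35 + \frac{1}{70}\right) 109 + \left(12856 - 691\right)} = \frac{1}{\frac{2451}{70} \cdot 109 + 12165} = \frac{1}{\frac{267159}{70} + 12165} = \frac{1}{\frac{1118709}{70}} = \frac{70}{1118709}$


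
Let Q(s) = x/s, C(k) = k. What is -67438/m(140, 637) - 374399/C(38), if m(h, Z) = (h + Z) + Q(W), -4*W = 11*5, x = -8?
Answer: -16152867453/1625146 ≈ -9939.3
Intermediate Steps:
W = -55/4 (W = -11*5/4 = -¼*55 = -55/4 ≈ -13.750)
Q(s) = -8/s
m(h, Z) = 32/55 + Z + h (m(h, Z) = (h + Z) - 8/(-55/4) = (Z + h) - 8*(-4/55) = (Z + h) + 32/55 = 32/55 + Z + h)
-67438/m(140, 637) - 374399/C(38) = -67438/(32/55 + 637 + 140) - 374399/38 = -67438/42767/55 - 374399*1/38 = -67438*55/42767 - 374399/38 = -3709090/42767 - 374399/38 = -16152867453/1625146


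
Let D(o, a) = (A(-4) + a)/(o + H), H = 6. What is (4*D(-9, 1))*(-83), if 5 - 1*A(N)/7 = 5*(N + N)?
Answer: 104912/3 ≈ 34971.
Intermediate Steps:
A(N) = 35 - 70*N (A(N) = 35 - 35*(N + N) = 35 - 35*2*N = 35 - 70*N)
D(o, a) = (315 + a)/(6 + o) (D(o, a) = ((35 - 70*(-4)) + a)/(o + 6) = ((35 + 280) + a)/(6 + o) = (315 + a)/(6 + o))
(4*D(-9, 1))*(-83) = (4*((315 + 1)/(6 - 9)))*(-83) = (4*(316/(-3)))*(-83) = (4*(-1/3*316))*(-83) = (4*(-316/3))*(-83) = -1264/3*(-83) = 104912/3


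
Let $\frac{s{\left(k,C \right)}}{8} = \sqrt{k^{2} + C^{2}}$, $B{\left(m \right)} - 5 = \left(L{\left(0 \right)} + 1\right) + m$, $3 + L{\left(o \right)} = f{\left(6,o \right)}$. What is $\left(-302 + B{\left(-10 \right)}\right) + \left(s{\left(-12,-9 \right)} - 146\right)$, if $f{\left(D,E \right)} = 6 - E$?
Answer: $-329$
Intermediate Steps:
$L{\left(o \right)} = 3 - o$ ($L{\left(o \right)} = -3 - \left(-6 + o\right) = 3 - o$)
$B{\left(m \right)} = 9 + m$ ($B{\left(m \right)} = 5 + \left(\left(\left(3 - 0\right) + 1\right) + m\right) = 5 + \left(\left(\left(3 + 0\right) + 1\right) + m\right) = 5 + \left(\left(3 + 1\right) + m\right) = 5 + \left(4 + m\right) = 9 + m$)
$s{\left(k,C \right)} = 8 \sqrt{C^{2} + k^{2}}$ ($s{\left(k,C \right)} = 8 \sqrt{k^{2} + C^{2}} = 8 \sqrt{C^{2} + k^{2}}$)
$\left(-302 + B{\left(-10 \right)}\right) + \left(s{\left(-12,-9 \right)} - 146\right) = \left(-302 + \left(9 - 10\right)\right) - \left(146 - 8 \sqrt{\left(-9\right)^{2} + \left(-12\right)^{2}}\right) = \left(-302 - 1\right) - \left(146 - 8 \sqrt{81 + 144}\right) = -303 - \left(146 - 8 \sqrt{225}\right) = -303 + \left(8 \cdot 15 - 146\right) = -303 + \left(120 - 146\right) = -303 - 26 = -329$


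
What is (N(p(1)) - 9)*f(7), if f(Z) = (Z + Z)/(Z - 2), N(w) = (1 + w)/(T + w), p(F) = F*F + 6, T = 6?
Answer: -1526/65 ≈ -23.477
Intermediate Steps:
p(F) = 6 + F² (p(F) = F² + 6 = 6 + F²)
N(w) = (1 + w)/(6 + w)
f(Z) = 2*Z/(-2 + Z) (f(Z) = (2*Z)/(-2 + Z) = 2*Z/(-2 + Z))
(N(p(1)) - 9)*f(7) = ((1 + (6 + 1²))/(6 + (6 + 1²)) - 9)*(2*7/(-2 + 7)) = ((1 + (6 + 1))/(6 + (6 + 1)) - 9)*(2*7/5) = ((1 + 7)/(6 + 7) - 9)*(2*7*(⅕)) = (8/13 - 9)*(14/5) = -109/13*14/5 = -1526/65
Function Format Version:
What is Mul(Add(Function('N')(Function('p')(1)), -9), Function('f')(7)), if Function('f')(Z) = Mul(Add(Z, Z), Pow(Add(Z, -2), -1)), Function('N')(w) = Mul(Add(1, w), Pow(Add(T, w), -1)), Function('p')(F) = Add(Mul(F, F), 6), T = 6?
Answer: Rational(-1526, 65) ≈ -23.477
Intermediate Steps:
Function('p')(F) = Add(6, Pow(F, 2)) (Function('p')(F) = Add(Pow(F, 2), 6) = Add(6, Pow(F, 2)))
Function('N')(w) = Mul(Pow(Add(6, w), -1), Add(1, w)) (Function('N')(w) = Mul(Add(1, w), Pow(Add(6, w), -1)) = Mul(Pow(Add(6, w), -1), Add(1, w)))
Function('f')(Z) = Mul(2, Z, Pow(Add(-2, Z), -1)) (Function('f')(Z) = Mul(Mul(2, Z), Pow(Add(-2, Z), -1)) = Mul(2, Z, Pow(Add(-2, Z), -1)))
Mul(Add(Function('N')(Function('p')(1)), -9), Function('f')(7)) = Mul(Add(Mul(Pow(Add(6, Add(6, Pow(1, 2))), -1), Add(1, Add(6, Pow(1, 2)))), -9), Mul(2, 7, Pow(Add(-2, 7), -1))) = Mul(Add(Mul(Pow(Add(6, Add(6, 1)), -1), Add(1, Add(6, 1))), -9), Mul(2, 7, Pow(5, -1))) = Mul(Add(Mul(Pow(Add(6, 7), -1), Add(1, 7)), -9), Mul(2, 7, Rational(1, 5))) = Mul(Add(Mul(Pow(13, -1), 8), -9), Rational(14, 5)) = Mul(Add(Mul(Rational(1, 13), 8), -9), Rational(14, 5)) = Mul(Add(Rational(8, 13), -9), Rational(14, 5)) = Mul(Rational(-109, 13), Rational(14, 5)) = Rational(-1526, 65)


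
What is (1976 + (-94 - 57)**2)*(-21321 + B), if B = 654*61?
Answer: 460183221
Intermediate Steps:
B = 39894
(1976 + (-94 - 57)**2)*(-21321 + B) = (1976 + (-94 - 57)**2)*(-21321 + 39894) = (1976 + (-151)**2)*18573 = (1976 + 22801)*18573 = 24777*18573 = 460183221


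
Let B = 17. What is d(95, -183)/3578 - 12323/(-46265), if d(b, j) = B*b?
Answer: 118809669/165536170 ≈ 0.71773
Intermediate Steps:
d(b, j) = 17*b
d(95, -183)/3578 - 12323/(-46265) = (17*95)/3578 - 12323/(-46265) = 1615*(1/3578) - 12323*(-1/46265) = 1615/3578 + 12323/46265 = 118809669/165536170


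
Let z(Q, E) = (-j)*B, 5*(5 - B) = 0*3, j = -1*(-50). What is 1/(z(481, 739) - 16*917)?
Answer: -1/14922 ≈ -6.7015e-5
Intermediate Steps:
j = 50
B = 5 (B = 5 - 0*3 = 5 - ⅕*0 = 5 + 0 = 5)
z(Q, E) = -250 (z(Q, E) = -1*50*5 = -50*5 = -250)
1/(z(481, 739) - 16*917) = 1/(-250 - 16*917) = 1/(-250 - 14672) = 1/(-14922) = -1/14922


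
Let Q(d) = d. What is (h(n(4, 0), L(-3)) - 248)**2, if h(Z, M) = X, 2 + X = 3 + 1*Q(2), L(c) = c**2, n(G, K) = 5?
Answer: 60025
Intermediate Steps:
X = 3 (X = -2 + (3 + 1*2) = -2 + (3 + 2) = -2 + 5 = 3)
h(Z, M) = 3
(h(n(4, 0), L(-3)) - 248)**2 = (3 - 248)**2 = (-245)**2 = 60025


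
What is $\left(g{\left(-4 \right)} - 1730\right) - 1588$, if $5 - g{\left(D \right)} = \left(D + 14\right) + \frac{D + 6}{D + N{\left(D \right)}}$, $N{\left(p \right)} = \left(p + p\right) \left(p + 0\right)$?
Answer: $- \frac{46523}{14} \approx -3323.1$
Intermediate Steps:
$N{\left(p \right)} = 2 p^{2}$ ($N{\left(p \right)} = 2 p p = 2 p^{2}$)
$g{\left(D \right)} = -9 - D - \frac{6 + D}{D + 2 D^{2}}$ ($g{\left(D \right)} = 5 - \left(\left(D + 14\right) + \frac{D + 6}{D + 2 D^{2}}\right) = 5 - \left(\left(14 + D\right) + \frac{6 + D}{D + 2 D^{2}}\right) = 5 - \left(14 + D + \frac{6 + D}{D + 2 D^{2}}\right) = -9 - D - \frac{6 + D}{D + 2 D^{2}}$)
$\left(g{\left(-4 \right)} - 1730\right) - 1588 = \left(\frac{-6 - 19 \left(-4\right)^{2} - -40 - 2 \left(-4\right)^{3}}{\left(-4\right) \left(1 + 2 \left(-4\right)\right)} - 1730\right) - 1588 = \left(- \frac{-6 - 304 + 40 - -128}{4 \left(1 - 8\right)} - 1730\right) - 1588 = \left(- \frac{-6 - 304 + 40 + 128}{4 \left(-7\right)} - 1730\right) - 1588 = \left(\left(- \frac{1}{4}\right) \left(- \frac{1}{7}\right) \left(-142\right) - 1730\right) - 1588 = \left(- \frac{71}{14} - 1730\right) - 1588 = - \frac{24291}{14} - 1588 = - \frac{46523}{14}$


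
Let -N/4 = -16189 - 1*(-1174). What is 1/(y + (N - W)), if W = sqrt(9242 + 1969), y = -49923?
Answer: 3379/34249186 + sqrt(11211)/102747558 ≈ 9.9690e-5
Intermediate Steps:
W = sqrt(11211) ≈ 105.88
N = 60060 (N = -4*(-16189 - 1*(-1174)) = -4*(-16189 + 1174) = -4*(-15015) = 60060)
1/(y + (N - W)) = 1/(-49923 + (60060 - sqrt(11211))) = 1/(10137 - sqrt(11211))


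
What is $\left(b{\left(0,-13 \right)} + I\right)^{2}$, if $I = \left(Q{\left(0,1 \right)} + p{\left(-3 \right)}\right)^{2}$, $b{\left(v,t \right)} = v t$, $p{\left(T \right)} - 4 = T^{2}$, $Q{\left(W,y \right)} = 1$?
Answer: $38416$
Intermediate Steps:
$p{\left(T \right)} = 4 + T^{2}$
$b{\left(v,t \right)} = t v$
$I = 196$ ($I = \left(1 + \left(4 + \left(-3\right)^{2}\right)\right)^{2} = \left(1 + \left(4 + 9\right)\right)^{2} = \left(1 + 13\right)^{2} = 14^{2} = 196$)
$\left(b{\left(0,-13 \right)} + I\right)^{2} = \left(\left(-13\right) 0 + 196\right)^{2} = \left(0 + 196\right)^{2} = 196^{2} = 38416$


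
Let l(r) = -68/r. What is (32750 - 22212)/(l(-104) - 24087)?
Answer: -273988/626245 ≈ -0.43751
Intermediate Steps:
(32750 - 22212)/(l(-104) - 24087) = (32750 - 22212)/(-68/(-104) - 24087) = 10538/(-68*(-1/104) - 24087) = 10538/(17/26 - 24087) = 10538/(-626245/26) = 10538*(-26/626245) = -273988/626245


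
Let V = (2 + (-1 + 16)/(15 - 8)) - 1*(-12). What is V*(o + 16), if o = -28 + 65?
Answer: 5989/7 ≈ 855.57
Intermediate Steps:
o = 37
V = 113/7 (V = (2 + 15/7) + 12 = 29/7 + 12 = 113/7 ≈ 16.143)
V*(o + 16) = 113*(37 + 16)/7 = (113/7)*53 = 5989/7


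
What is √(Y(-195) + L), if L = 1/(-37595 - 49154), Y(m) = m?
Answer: 2*I*√366862735486/86749 ≈ 13.964*I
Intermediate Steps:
L = -1/86749 (L = 1/(-86749) = -1/86749 ≈ -1.1528e-5)
√(Y(-195) + L) = √(-195 - 1/86749) = √(-16916056/86749) = 2*I*√366862735486/86749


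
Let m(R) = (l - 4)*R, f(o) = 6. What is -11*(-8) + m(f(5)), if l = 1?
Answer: 70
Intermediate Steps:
m(R) = -3*R (m(R) = (1 - 4)*R = -3*R)
-11*(-8) + m(f(5)) = -11*(-8) - 3*6 = 88 - 18 = 70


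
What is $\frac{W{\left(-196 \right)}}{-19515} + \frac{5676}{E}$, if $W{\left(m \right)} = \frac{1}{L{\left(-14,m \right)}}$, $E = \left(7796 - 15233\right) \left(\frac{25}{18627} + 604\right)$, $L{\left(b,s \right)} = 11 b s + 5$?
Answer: $- \frac{20762608407924247}{16431402267623746845} \approx -0.0012636$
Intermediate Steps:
$L{\left(b,s \right)} = 5 + 11 b s$ ($L{\left(b,s \right)} = 11 b s + 5 = 5 + 11 b s$)
$E = - \frac{27890567107}{6209}$ ($E = - 7437 \left(25 \cdot \frac{1}{18627} + 604\right) = - 7437 \left(\frac{25}{18627} + 604\right) = \left(-7437\right) \frac{11250733}{18627} = - \frac{27890567107}{6209} \approx -4.492 \cdot 10^{6}$)
$W{\left(m \right)} = \frac{1}{5 - 154 m}$ ($W{\left(m \right)} = \frac{1}{5 + 11 \left(-14\right) m} = \frac{1}{5 - 154 m}$)
$\frac{W{\left(-196 \right)}}{-19515} + \frac{5676}{E} = \frac{\left(-1\right) \frac{1}{-5 + 154 \left(-196\right)}}{-19515} + \frac{5676}{- \frac{27890567107}{6209}} = - \frac{1}{-5 - 30184} \left(- \frac{1}{19515}\right) + 5676 \left(- \frac{6209}{27890567107}\right) = - \frac{1}{-30189} \left(- \frac{1}{19515}\right) - \frac{35242284}{27890567107} = \left(-1\right) \left(- \frac{1}{30189}\right) \left(- \frac{1}{19515}\right) - \frac{35242284}{27890567107} = \frac{1}{30189} \left(- \frac{1}{19515}\right) - \frac{35242284}{27890567107} = - \frac{1}{589138335} - \frac{35242284}{27890567107} = - \frac{20762608407924247}{16431402267623746845}$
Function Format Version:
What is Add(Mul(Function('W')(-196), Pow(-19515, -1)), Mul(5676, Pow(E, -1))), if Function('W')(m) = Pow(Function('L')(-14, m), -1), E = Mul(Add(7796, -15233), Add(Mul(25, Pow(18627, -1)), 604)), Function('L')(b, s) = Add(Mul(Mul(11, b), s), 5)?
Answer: Rational(-20762608407924247, 16431402267623746845) ≈ -0.0012636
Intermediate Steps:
Function('L')(b, s) = Add(5, Mul(11, b, s)) (Function('L')(b, s) = Add(Mul(11, b, s), 5) = Add(5, Mul(11, b, s)))
E = Rational(-27890567107, 6209) (E = Mul(-7437, Add(Mul(25, Rational(1, 18627)), 604)) = Mul(-7437, Add(Rational(25, 18627), 604)) = Mul(-7437, Rational(11250733, 18627)) = Rational(-27890567107, 6209) ≈ -4.4920e+6)
Function('W')(m) = Pow(Add(5, Mul(-154, m)), -1) (Function('W')(m) = Pow(Add(5, Mul(11, -14, m)), -1) = Pow(Add(5, Mul(-154, m)), -1))
Add(Mul(Function('W')(-196), Pow(-19515, -1)), Mul(5676, Pow(E, -1))) = Add(Mul(Mul(-1, Pow(Add(-5, Mul(154, -196)), -1)), Pow(-19515, -1)), Mul(5676, Pow(Rational(-27890567107, 6209), -1))) = Add(Mul(Mul(-1, Pow(Add(-5, -30184), -1)), Rational(-1, 19515)), Mul(5676, Rational(-6209, 27890567107))) = Add(Mul(Mul(-1, Pow(-30189, -1)), Rational(-1, 19515)), Rational(-35242284, 27890567107)) = Add(Mul(Mul(-1, Rational(-1, 30189)), Rational(-1, 19515)), Rational(-35242284, 27890567107)) = Add(Mul(Rational(1, 30189), Rational(-1, 19515)), Rational(-35242284, 27890567107)) = Add(Rational(-1, 589138335), Rational(-35242284, 27890567107)) = Rational(-20762608407924247, 16431402267623746845)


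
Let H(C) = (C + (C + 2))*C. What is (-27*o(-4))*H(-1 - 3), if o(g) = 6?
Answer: -3888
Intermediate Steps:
H(C) = C*(2 + 2*C) (H(C) = (C + (2 + C))*C = (2 + 2*C)*C = C*(2 + 2*C))
(-27*o(-4))*H(-1 - 3) = (-27*6)*(2*(-1 - 3)*(1 + (-1 - 3))) = -324*(-4)*(1 - 4) = -324*(-4)*(-3) = -162*24 = -3888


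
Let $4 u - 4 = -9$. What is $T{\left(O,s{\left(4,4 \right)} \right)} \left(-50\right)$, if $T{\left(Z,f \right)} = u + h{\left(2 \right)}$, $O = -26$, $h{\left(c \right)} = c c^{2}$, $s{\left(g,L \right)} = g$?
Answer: $- \frac{675}{2} \approx -337.5$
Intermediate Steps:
$u = - \frac{5}{4}$ ($u = 1 + \frac{1}{4} \left(-9\right) = 1 - \frac{9}{4} = - \frac{5}{4} \approx -1.25$)
$h{\left(c \right)} = c^{3}$
$T{\left(Z,f \right)} = \frac{27}{4}$ ($T{\left(Z,f \right)} = - \frac{5}{4} + 2^{3} = - \frac{5}{4} + 8 = \frac{27}{4}$)
$T{\left(O,s{\left(4,4 \right)} \right)} \left(-50\right) = \frac{27}{4} \left(-50\right) = - \frac{675}{2}$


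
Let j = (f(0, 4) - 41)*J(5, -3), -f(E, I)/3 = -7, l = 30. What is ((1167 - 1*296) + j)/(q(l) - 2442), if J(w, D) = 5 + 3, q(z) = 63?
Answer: -237/793 ≈ -0.29886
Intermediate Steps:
f(E, I) = 21 (f(E, I) = -3*(-7) = 21)
J(w, D) = 8
j = -160 (j = (21 - 41)*8 = -20*8 = -160)
((1167 - 1*296) + j)/(q(l) - 2442) = ((1167 - 1*296) - 160)/(63 - 2442) = ((1167 - 296) - 160)/(-2379) = (871 - 160)*(-1/2379) = 711*(-1/2379) = -237/793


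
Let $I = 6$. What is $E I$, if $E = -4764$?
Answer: $-28584$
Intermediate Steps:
$E I = \left(-4764\right) 6 = -28584$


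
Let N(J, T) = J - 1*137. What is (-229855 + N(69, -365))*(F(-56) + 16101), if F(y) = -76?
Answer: -3684516075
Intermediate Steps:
N(J, T) = -137 + J (N(J, T) = J - 137 = -137 + J)
(-229855 + N(69, -365))*(F(-56) + 16101) = (-229855 + (-137 + 69))*(-76 + 16101) = (-229855 - 68)*16025 = -229923*16025 = -3684516075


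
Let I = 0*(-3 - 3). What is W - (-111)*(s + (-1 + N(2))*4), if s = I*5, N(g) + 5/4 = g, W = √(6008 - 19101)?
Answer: -111 + I*√13093 ≈ -111.0 + 114.42*I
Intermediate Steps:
W = I*√13093 (W = √(-13093) = I*√13093 ≈ 114.42*I)
N(g) = -5/4 + g
I = 0 (I = 0*(-6) = 0)
s = 0 (s = 0*5 = 0)
W - (-111)*(s + (-1 + N(2))*4) = I*√13093 - (-111)*(0 + (-1 + (-5/4 + 2))*4) = I*√13093 - (-111)*(0 + (-1 + ¾)*4) = I*√13093 - (-111)*(0 - ¼*4) = I*√13093 - (-111)*(0 - 1) = I*√13093 - (-111)*(-1) = I*√13093 - 1*111 = I*√13093 - 111 = -111 + I*√13093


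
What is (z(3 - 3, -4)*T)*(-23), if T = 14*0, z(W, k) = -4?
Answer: 0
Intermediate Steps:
T = 0
(z(3 - 3, -4)*T)*(-23) = -4*0*(-23) = 0*(-23) = 0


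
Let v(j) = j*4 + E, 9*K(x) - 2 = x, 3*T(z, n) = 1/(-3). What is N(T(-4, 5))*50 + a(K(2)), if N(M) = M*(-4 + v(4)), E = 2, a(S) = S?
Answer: -232/3 ≈ -77.333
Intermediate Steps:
T(z, n) = -⅑ (T(z, n) = (⅓)/(-3) = (⅓)*(-⅓) = -⅑)
K(x) = 2/9 + x/9
v(j) = 2 + 4*j (v(j) = j*4 + 2 = 4*j + 2 = 2 + 4*j)
N(M) = 14*M (N(M) = M*(-4 + (2 + 4*4)) = M*(-4 + (2 + 16)) = M*(-4 + 18) = M*14 = 14*M)
N(T(-4, 5))*50 + a(K(2)) = (14*(-⅑))*50 + (2/9 + (⅑)*2) = -14/9*50 + (2/9 + 2/9) = -700/9 + 4/9 = -232/3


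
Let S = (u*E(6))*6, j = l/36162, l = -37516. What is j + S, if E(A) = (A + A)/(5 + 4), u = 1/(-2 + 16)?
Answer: -8426/18081 ≈ -0.46601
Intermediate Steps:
u = 1/14 ≈ 0.071429
E(A) = 2*A/9 (E(A) = (2*A)/9 = (2*A)*(⅑) = 2*A/9)
j = -18758/18081 (j = -37516/36162 = -37516*1/36162 = -18758/18081 ≈ -1.0374)
S = 4/7 (S = (((2/9)*6)/14)*6 = ((1/14)*(4/3))*6 = (2/21)*6 = 4/7 ≈ 0.57143)
j + S = -18758/18081 + 4/7 = -8426/18081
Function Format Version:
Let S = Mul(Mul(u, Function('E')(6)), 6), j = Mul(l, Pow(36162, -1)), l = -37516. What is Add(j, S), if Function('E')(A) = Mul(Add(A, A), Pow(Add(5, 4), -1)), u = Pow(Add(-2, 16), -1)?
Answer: Rational(-8426, 18081) ≈ -0.46601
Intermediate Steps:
u = Rational(1, 14) (u = Pow(14, -1) = Rational(1, 14) ≈ 0.071429)
Function('E')(A) = Mul(Rational(2, 9), A) (Function('E')(A) = Mul(Mul(2, A), Pow(9, -1)) = Mul(Mul(2, A), Rational(1, 9)) = Mul(Rational(2, 9), A))
j = Rational(-18758, 18081) (j = Mul(-37516, Pow(36162, -1)) = Mul(-37516, Rational(1, 36162)) = Rational(-18758, 18081) ≈ -1.0374)
S = Rational(4, 7) (S = Mul(Mul(Rational(1, 14), Mul(Rational(2, 9), 6)), 6) = Mul(Mul(Rational(1, 14), Rational(4, 3)), 6) = Mul(Rational(2, 21), 6) = Rational(4, 7) ≈ 0.57143)
Add(j, S) = Add(Rational(-18758, 18081), Rational(4, 7)) = Rational(-8426, 18081)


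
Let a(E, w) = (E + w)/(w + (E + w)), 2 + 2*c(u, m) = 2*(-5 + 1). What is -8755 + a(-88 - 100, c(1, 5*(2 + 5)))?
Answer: -1733297/198 ≈ -8754.0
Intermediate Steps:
c(u, m) = -5 (c(u, m) = -1 + (2*(-5 + 1))/2 = -1 + (2*(-4))/2 = -1 + (½)*(-8) = -1 - 4 = -5)
a(E, w) = (E + w)/(E + 2*w)
-8755 + a(-88 - 100, c(1, 5*(2 + 5))) = -8755 + ((-88 - 100) - 5)/((-88 - 100) + 2*(-5)) = -8755 + (-188 - 5)/(-188 - 10) = -8755 - 193/(-198) = -8755 - 1/198*(-193) = -8755 + 193/198 = -1733297/198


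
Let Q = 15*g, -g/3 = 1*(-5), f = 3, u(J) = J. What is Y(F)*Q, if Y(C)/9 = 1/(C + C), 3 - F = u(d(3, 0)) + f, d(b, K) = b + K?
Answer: -675/2 ≈ -337.50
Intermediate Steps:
d(b, K) = K + b
g = 15 (g = -3*(-5) = 15)
F = -3 (F = 3 - ((0 + 3) + 3) = 3 - (3 + 3) = 3 - 1*6 = 3 - 6 = -3)
Y(C) = 9/(2*C) (Y(C) = 9/(C + C) = 9/((2*C)) = 9*(1/(2*C)) = 9/(2*C))
Q = 225 (Q = 15*15 = 225)
Y(F)*Q = ((9/2)/(-3))*225 = ((9/2)*(-⅓))*225 = -3/2*225 = -675/2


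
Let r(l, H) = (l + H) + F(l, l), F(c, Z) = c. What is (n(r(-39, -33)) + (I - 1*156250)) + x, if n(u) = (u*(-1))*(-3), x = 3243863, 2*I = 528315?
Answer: 6702875/2 ≈ 3.3514e+6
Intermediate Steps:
I = 528315/2 (I = (1/2)*528315 = 528315/2 ≈ 2.6416e+5)
r(l, H) = H + 2*l (r(l, H) = (l + H) + l = (H + l) + l = H + 2*l)
n(u) = 3*u (n(u) = -u*(-3) = 3*u)
(n(r(-39, -33)) + (I - 1*156250)) + x = (3*(-33 + 2*(-39)) + (528315/2 - 1*156250)) + 3243863 = (3*(-33 - 78) + (528315/2 - 156250)) + 3243863 = (3*(-111) + 215815/2) + 3243863 = (-333 + 215815/2) + 3243863 = 215149/2 + 3243863 = 6702875/2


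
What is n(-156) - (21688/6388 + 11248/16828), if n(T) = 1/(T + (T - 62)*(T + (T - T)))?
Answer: -132027246851/32491048044 ≈ -4.0635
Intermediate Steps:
n(T) = 1/(T + T*(-62 + T)) (n(T) = 1/(T + (-62 + T)*(T + 0)) = 1/(T + (-62 + T)*T) = 1/(T + T*(-62 + T)))
n(-156) - (21688/6388 + 11248/16828) = 1/((-156)*(-61 - 156)) - (21688/6388 + 11248/16828) = -1/156/(-217) - (21688*(1/6388) + 11248*(1/16828)) = -1/156*(-1/217) - (5422/1597 + 2812/4207) = 1/33852 - 1*27301118/6718579 = 1/33852 - 27301118/6718579 = -132027246851/32491048044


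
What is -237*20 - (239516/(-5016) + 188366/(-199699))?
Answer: -1174808880655/250422546 ≈ -4691.3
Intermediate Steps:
-237*20 - (239516/(-5016) + 188366/(-199699)) = -4740 - (239516*(-1/5016) + 188366*(-1/199699)) = -4740 - (-59879/1254 - 188366/199699) = -4740 - 1*(-12193987385/250422546) = -4740 + 12193987385/250422546 = -1174808880655/250422546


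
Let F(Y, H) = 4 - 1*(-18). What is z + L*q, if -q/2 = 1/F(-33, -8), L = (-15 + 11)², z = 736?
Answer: 8080/11 ≈ 734.54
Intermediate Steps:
F(Y, H) = 22 (F(Y, H) = 4 + 18 = 22)
L = 16 (L = (-4)² = 16)
q = -1/11 (q = -2/22 = -2*1/22 = -1/11 ≈ -0.090909)
z + L*q = 736 + 16*(-1/11) = 736 - 16/11 = 8080/11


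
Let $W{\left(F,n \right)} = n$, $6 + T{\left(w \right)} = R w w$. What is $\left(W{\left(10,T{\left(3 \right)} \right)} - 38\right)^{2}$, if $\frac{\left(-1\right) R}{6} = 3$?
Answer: $42436$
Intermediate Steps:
$R = -18$ ($R = \left(-6\right) 3 = -18$)
$T{\left(w \right)} = -6 - 18 w^{2}$ ($T{\left(w \right)} = -6 + - 18 w w = -6 - 18 w^{2}$)
$\left(W{\left(10,T{\left(3 \right)} \right)} - 38\right)^{2} = \left(\left(-6 - 18 \cdot 3^{2}\right) - 38\right)^{2} = \left(\left(-6 - 162\right) - 38\right)^{2} = \left(-168 - 38\right)^{2} = \left(-206\right)^{2} = 42436$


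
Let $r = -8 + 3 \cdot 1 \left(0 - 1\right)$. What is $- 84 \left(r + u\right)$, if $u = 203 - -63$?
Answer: $-21420$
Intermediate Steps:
$u = 266$ ($u = 203 + 63 = 266$)
$r = -11$ ($r = -8 + 3 \cdot 1 \left(-1\right) = -8 + 3 \left(-1\right) = -8 - 3 = -11$)
$- 84 \left(r + u\right) = - 84 \left(-11 + 266\right) = \left(-84\right) 255 = -21420$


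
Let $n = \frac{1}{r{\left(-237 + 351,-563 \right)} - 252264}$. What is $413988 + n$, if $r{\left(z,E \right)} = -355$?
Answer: $\frac{104581234571}{252619} \approx 4.1399 \cdot 10^{5}$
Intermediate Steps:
$n = - \frac{1}{252619}$ ($n = \frac{1}{-355 - 252264} = \frac{1}{-252619} = - \frac{1}{252619} \approx -3.9585 \cdot 10^{-6}$)
$413988 + n = 413988 - \frac{1}{252619} = \frac{104581234571}{252619}$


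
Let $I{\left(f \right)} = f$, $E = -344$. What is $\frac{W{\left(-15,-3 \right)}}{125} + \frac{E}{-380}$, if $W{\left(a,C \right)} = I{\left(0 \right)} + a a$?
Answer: $\frac{257}{95} \approx 2.7053$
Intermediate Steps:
$W{\left(a,C \right)} = a^{2}$ ($W{\left(a,C \right)} = 0 + a a = 0 + a^{2} = a^{2}$)
$\frac{W{\left(-15,-3 \right)}}{125} + \frac{E}{-380} = \frac{\left(-15\right)^{2}}{125} - \frac{344}{-380} = 225 \cdot \frac{1}{125} - - \frac{86}{95} = \frac{9}{5} + \frac{86}{95} = \frac{257}{95}$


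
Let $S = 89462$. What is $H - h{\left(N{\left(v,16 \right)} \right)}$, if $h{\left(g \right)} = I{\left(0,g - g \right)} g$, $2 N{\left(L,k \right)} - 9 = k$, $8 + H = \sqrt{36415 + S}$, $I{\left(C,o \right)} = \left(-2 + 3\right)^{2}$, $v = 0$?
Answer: $- \frac{41}{2} + \sqrt{125877} \approx 334.29$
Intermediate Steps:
$I{\left(C,o \right)} = 1$ ($I{\left(C,o \right)} = 1^{2} = 1$)
$H = -8 + \sqrt{125877}$ ($H = -8 + \sqrt{36415 + 89462} = -8 + \sqrt{125877} \approx 346.79$)
$N{\left(L,k \right)} = \frac{9}{2} + \frac{k}{2}$
$h{\left(g \right)} = g$ ($h{\left(g \right)} = 1 g = g$)
$H - h{\left(N{\left(v,16 \right)} \right)} = \left(-8 + \sqrt{125877}\right) - \left(\frac{9}{2} + \frac{1}{2} \cdot 16\right) = \left(-8 + \sqrt{125877}\right) - \left(\frac{9}{2} + 8\right) = \left(-8 + \sqrt{125877}\right) - \frac{25}{2} = - \frac{41}{2} + \sqrt{125877}$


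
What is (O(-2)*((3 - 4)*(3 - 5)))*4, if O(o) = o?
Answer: -16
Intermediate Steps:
(O(-2)*((3 - 4)*(3 - 5)))*4 = -2*(3 - 4)*(3 - 5)*4 = -(-2)*(-2)*4 = -2*2*4 = -4*4 = -16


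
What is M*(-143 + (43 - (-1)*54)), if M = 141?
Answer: -6486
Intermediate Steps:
M*(-143 + (43 - (-1)*54)) = 141*(-143 + (43 - (-1)*54)) = 141*(-143 + (43 - 1*(-54))) = 141*(-143 + (43 + 54)) = 141*(-143 + 97) = 141*(-46) = -6486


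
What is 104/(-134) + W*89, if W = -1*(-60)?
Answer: 357728/67 ≈ 5339.2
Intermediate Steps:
W = 60
104/(-134) + W*89 = 104/(-134) + 60*89 = 104*(-1/134) + 5340 = -52/67 + 5340 = 357728/67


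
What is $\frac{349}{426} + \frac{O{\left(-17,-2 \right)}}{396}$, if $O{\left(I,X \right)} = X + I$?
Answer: $\frac{21685}{28116} \approx 0.77127$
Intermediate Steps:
$O{\left(I,X \right)} = I + X$
$\frac{349}{426} + \frac{O{\left(-17,-2 \right)}}{396} = \frac{349}{426} + \frac{-17 - 2}{396} = 349 \cdot \frac{1}{426} - \frac{19}{396} = \frac{349}{426} - \frac{19}{396} = \frac{21685}{28116}$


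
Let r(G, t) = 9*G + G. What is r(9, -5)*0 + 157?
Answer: 157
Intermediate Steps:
r(G, t) = 10*G
r(9, -5)*0 + 157 = (10*9)*0 + 157 = 90*0 + 157 = 0 + 157 = 157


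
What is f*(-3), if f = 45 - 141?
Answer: 288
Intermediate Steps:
f = -96
f*(-3) = -96*(-3) = 288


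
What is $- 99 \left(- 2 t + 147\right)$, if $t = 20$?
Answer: $-10593$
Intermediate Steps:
$- 99 \left(- 2 t + 147\right) = - 99 \left(\left(-2\right) 20 + 147\right) = - 99 \left(-40 + 147\right) = \left(-99\right) 107 = -10593$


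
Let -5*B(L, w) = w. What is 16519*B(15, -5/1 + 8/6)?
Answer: 181709/15 ≈ 12114.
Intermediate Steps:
B(L, w) = -w/5
16519*B(15, -5/1 + 8/6) = 16519*(-(-5/1 + 8/6)/5) = 16519*(-(-5*1 + 8*(⅙))/5) = 16519*(-(-5 + 4/3)/5) = 16519*(-⅕*(-11/3)) = 16519*(11/15) = 181709/15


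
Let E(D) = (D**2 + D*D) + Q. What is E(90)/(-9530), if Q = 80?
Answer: -1628/953 ≈ -1.7083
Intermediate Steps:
E(D) = 80 + 2*D**2 (E(D) = (D**2 + D*D) + 80 = (D**2 + D**2) + 80 = 2*D**2 + 80 = 80 + 2*D**2)
E(90)/(-9530) = (80 + 2*90**2)/(-9530) = (80 + 2*8100)*(-1/9530) = (80 + 16200)*(-1/9530) = 16280*(-1/9530) = -1628/953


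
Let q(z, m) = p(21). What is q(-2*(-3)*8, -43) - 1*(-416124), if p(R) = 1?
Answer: 416125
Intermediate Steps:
q(z, m) = 1
q(-2*(-3)*8, -43) - 1*(-416124) = 1 - 1*(-416124) = 1 + 416124 = 416125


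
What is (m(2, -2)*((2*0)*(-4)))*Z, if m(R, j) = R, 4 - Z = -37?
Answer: 0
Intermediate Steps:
Z = 41 (Z = 4 - 1*(-37) = 4 + 37 = 41)
(m(2, -2)*((2*0)*(-4)))*Z = (2*((2*0)*(-4)))*41 = (2*(0*(-4)))*41 = (2*0)*41 = 0*41 = 0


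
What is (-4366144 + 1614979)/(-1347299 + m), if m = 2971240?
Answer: -2751165/1623941 ≈ -1.6941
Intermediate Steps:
(-4366144 + 1614979)/(-1347299 + m) = (-4366144 + 1614979)/(-1347299 + 2971240) = -2751165/1623941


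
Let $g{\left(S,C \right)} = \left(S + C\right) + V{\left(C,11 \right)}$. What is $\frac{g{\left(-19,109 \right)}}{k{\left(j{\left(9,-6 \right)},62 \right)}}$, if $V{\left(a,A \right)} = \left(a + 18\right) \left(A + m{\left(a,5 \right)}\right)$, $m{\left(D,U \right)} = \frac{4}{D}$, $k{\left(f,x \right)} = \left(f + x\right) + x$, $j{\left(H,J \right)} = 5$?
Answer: $\frac{54197}{4687} \approx 11.563$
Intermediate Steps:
$k{\left(f,x \right)} = f + 2 x$
$V{\left(a,A \right)} = \left(18 + a\right) \left(A + \frac{4}{a}\right)$ ($V{\left(a,A \right)} = \left(a + 18\right) \left(A + \frac{4}{a}\right) = \left(18 + a\right) \left(A + \frac{4}{a}\right)$)
$g{\left(S,C \right)} = 202 + S + 12 C + \frac{72}{C}$ ($g{\left(S,C \right)} = \left(S + C\right) + \left(4 + 18 \cdot 11 + \frac{72}{C} + 11 C\right) = \left(C + S\right) + \left(4 + 198 + \frac{72}{C} + 11 C\right) = \left(C + S\right) + \left(202 + 11 C + \frac{72}{C}\right) = 202 + S + 12 C + \frac{72}{C}$)
$\frac{g{\left(-19,109 \right)}}{k{\left(j{\left(9,-6 \right)},62 \right)}} = \frac{202 - 19 + 12 \cdot 109 + \frac{72}{109}}{5 + 2 \cdot 62} = \frac{202 - 19 + 1308 + 72 \cdot \frac{1}{109}}{5 + 124} = \frac{202 - 19 + 1308 + \frac{72}{109}}{129} = \frac{162591}{109} \cdot \frac{1}{129} = \frac{54197}{4687}$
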